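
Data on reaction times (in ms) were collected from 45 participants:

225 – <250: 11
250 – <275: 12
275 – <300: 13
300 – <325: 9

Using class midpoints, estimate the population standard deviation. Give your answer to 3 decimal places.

Midpoints: 237.5, 262.5, 287.5, 312.5
n = 45, Σfm = 12312.5, mean = 273.6111
Σfm² = 3400781.25
Σf(m − x̄)² = Σfm² − (Σfm)²/n = 3400781.25 − 12312.5²/45 = 31944.4444
Population variance = 31944.4444 / 45 = 709.8765
Standard deviation = √709.8765 = 26.6435

26.644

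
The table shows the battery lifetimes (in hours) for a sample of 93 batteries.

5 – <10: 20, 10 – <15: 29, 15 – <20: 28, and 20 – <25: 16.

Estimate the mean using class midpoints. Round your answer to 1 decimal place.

14.7

Midpoints: 7.5, 12.5, 17.5, 22.5
Σfm = 20×7.5 + 29×12.5 + 28×17.5 + 16×22.5 = 1362.5
n = Σf = 93
Mean = 1362.5 / 93 = 14.6505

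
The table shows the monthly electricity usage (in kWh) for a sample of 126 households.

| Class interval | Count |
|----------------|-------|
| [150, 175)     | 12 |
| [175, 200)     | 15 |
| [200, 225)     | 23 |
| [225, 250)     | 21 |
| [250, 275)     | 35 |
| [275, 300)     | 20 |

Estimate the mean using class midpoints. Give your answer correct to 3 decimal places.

Midpoints: 162.5, 187.5, 212.5, 237.5, 262.5, 287.5
Σfm = 12×162.5 + 15×187.5 + 23×212.5 + 21×237.5 + 35×262.5 + 20×287.5 = 29575
n = Σf = 126
Mean = 29575 / 126 = 234.7222

234.722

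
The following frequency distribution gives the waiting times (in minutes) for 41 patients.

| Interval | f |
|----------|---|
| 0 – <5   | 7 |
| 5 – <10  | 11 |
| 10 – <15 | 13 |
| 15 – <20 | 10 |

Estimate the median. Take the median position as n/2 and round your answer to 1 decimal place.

Cumulative frequencies: 7, 18, 31, 41
n = 41; position = n/2 = 20.5.
This falls in the class 10 – <15: L = 10, F = 18, f = 13, h = 5.
Median ≈ 10 + ((20.5 − 18) / 13) × 5 = 10.9615

11.0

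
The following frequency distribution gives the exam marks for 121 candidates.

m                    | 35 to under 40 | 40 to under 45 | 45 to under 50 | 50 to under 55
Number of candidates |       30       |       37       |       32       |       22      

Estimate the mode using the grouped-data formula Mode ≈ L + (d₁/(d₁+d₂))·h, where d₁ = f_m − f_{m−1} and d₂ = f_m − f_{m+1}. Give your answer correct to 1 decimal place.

Modal class: 40 to under 45 (highest frequency 37).
d₁ = 37 − 30 = 7, d₂ = 37 − 32 = 5
Mode ≈ 40 + (7/(7+5)) × 5 = 40 + 2.9167 = 42.9167

42.9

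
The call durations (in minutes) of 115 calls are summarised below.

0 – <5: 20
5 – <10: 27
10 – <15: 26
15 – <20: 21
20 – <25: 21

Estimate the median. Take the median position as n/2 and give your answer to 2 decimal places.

Cumulative frequencies: 20, 47, 73, 94, 115
n = 115; position = n/2 = 57.5.
This falls in the class 10 – <15: L = 10, F = 47, f = 26, h = 5.
Median ≈ 10 + ((57.5 − 47) / 26) × 5 = 12.0192

12.02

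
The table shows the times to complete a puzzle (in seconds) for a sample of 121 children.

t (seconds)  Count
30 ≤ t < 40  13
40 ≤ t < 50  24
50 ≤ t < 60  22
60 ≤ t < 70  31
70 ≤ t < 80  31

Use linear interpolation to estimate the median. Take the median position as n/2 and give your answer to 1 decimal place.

Cumulative frequencies: 13, 37, 59, 90, 121
n = 121; position = n/2 = 60.5.
This falls in the class 60 ≤ t < 70: L = 60, F = 59, f = 31, h = 10.
Median ≈ 60 + ((60.5 − 59) / 31) × 10 = 60.4839

60.5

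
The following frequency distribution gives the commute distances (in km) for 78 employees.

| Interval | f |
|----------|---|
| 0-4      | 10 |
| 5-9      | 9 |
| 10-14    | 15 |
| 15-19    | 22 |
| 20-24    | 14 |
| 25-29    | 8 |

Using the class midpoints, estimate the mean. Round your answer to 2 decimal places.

Midpoints: 2, 7, 12, 17, 22, 27
Σfm = 10×2 + 9×7 + 15×12 + 22×17 + 14×22 + 8×27 = 1161
n = Σf = 78
Mean = 1161 / 78 = 14.8846

14.88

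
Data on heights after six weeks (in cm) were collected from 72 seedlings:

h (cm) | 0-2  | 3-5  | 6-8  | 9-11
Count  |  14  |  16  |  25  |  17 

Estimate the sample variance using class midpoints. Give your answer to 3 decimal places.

Midpoints: 1, 4, 7, 10
n = 72, Σfm = 423, mean = 5.8750
Σfm² = 3195
Σf(m − x̄)² = Σfm² − (Σfm)²/n = 3195 − 423²/72 = 709.8750
Sample variance = 709.8750 / 71 = 9.9982

9.998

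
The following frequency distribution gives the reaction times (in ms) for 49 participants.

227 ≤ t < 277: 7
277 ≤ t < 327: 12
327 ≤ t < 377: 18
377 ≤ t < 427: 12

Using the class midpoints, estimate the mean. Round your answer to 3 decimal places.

Midpoints: 252, 302, 352, 402
Σfm = 7×252 + 12×302 + 18×352 + 12×402 = 16548
n = Σf = 49
Mean = 16548 / 49 = 337.7143

337.714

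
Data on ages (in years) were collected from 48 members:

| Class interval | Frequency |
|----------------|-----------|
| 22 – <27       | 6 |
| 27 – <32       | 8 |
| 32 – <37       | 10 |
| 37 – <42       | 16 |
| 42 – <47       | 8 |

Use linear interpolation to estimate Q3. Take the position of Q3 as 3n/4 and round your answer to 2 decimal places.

40.75

Cumulative frequencies: 6, 14, 24, 40, 48
n = 48; position = 3n/4 = 36.
This falls in the class 37 – <42: L = 37, F = 24, f = 16, h = 5.
Upper quartile ≈ 37 + ((36 − 24) / 16) × 5 = 40.7500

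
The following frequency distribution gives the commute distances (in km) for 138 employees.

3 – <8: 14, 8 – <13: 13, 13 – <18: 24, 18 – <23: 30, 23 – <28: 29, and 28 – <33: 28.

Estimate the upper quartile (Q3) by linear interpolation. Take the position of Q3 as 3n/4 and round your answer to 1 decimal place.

Cumulative frequencies: 14, 27, 51, 81, 110, 138
n = 138; position = 3n/4 = 103.5.
This falls in the class 23 – <28: L = 23, F = 81, f = 29, h = 5.
Upper quartile ≈ 23 + ((103.5 − 81) / 29) × 5 = 26.8793

26.9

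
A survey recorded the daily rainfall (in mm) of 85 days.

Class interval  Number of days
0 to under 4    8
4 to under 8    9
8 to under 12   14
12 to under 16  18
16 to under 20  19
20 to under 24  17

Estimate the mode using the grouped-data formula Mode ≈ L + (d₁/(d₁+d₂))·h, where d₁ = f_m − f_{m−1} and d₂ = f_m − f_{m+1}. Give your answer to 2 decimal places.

17.33

Modal class: 16 to under 20 (highest frequency 19).
d₁ = 19 − 18 = 1, d₂ = 19 − 17 = 2
Mode ≈ 16 + (1/(1+2)) × 4 = 16 + 1.3333 = 17.3333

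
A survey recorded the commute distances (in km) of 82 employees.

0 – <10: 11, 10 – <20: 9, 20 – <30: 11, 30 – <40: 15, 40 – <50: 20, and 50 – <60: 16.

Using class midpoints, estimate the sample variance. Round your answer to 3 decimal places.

Midpoints: 5, 15, 25, 35, 45, 55
n = 82, Σfm = 2770, mean = 33.7805
Σfm² = 116450
Σf(m − x̄)² = Σfm² − (Σfm)²/n = 116450 − 2770²/82 = 22878.0488
Sample variance = 22878.0488 / 81 = 282.4450

282.445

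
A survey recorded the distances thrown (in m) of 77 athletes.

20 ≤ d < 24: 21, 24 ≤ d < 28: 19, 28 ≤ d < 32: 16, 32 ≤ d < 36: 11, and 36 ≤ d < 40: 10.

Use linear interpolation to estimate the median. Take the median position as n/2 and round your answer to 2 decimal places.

Cumulative frequencies: 21, 40, 56, 67, 77
n = 77; position = n/2 = 38.5.
This falls in the class 24 ≤ d < 28: L = 24, F = 21, f = 19, h = 4.
Median ≈ 24 + ((38.5 − 21) / 19) × 4 = 27.6842

27.68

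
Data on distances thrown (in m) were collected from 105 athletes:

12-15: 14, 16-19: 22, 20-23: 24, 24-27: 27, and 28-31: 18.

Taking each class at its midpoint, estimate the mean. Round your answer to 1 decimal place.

Midpoints: 13.5, 17.5, 21.5, 25.5, 29.5
Σfm = 14×13.5 + 22×17.5 + 24×21.5 + 27×25.5 + 18×29.5 = 2309.5
n = Σf = 105
Mean = 2309.5 / 105 = 21.9952

22.0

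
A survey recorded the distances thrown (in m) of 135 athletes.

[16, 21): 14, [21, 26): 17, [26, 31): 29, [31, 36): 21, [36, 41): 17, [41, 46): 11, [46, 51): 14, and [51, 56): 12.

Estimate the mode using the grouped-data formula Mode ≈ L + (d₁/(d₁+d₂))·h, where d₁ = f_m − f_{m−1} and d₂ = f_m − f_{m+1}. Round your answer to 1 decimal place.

Modal class: [26, 31) (highest frequency 29).
d₁ = 29 − 17 = 12, d₂ = 29 − 21 = 8
Mode ≈ 26 + (12/(12+8)) × 5 = 26 + 3.0000 = 29.0000

29.0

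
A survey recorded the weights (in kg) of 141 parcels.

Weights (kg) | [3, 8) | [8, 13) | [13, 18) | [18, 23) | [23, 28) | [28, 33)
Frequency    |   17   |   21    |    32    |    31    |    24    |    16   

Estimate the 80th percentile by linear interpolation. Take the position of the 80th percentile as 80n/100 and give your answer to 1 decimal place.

Cumulative frequencies: 17, 38, 70, 101, 125, 141
n = 141; position = 80n/100 = 112.8.
This falls in the class [23, 28): L = 23, F = 101, f = 24, h = 5.
80th percentile ≈ 23 + ((112.8 − 101) / 24) × 5 = 25.4583

25.5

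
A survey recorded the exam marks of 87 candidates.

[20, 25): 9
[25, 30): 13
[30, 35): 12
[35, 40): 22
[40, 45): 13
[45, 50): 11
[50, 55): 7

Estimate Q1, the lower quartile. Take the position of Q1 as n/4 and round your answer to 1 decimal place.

Cumulative frequencies: 9, 22, 34, 56, 69, 80, 87
n = 87; position = n/4 = 21.75.
This falls in the class [25, 30): L = 25, F = 9, f = 13, h = 5.
Lower quartile ≈ 25 + ((21.75 − 9) / 13) × 5 = 29.9038

29.9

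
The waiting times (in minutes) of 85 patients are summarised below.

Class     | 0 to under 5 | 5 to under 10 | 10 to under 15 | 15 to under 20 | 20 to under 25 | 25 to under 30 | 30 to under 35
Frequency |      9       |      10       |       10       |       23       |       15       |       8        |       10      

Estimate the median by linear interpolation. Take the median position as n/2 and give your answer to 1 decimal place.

17.9

Cumulative frequencies: 9, 19, 29, 52, 67, 75, 85
n = 85; position = n/2 = 42.5.
This falls in the class 15 to under 20: L = 15, F = 29, f = 23, h = 5.
Median ≈ 15 + ((42.5 − 29) / 23) × 5 = 17.9348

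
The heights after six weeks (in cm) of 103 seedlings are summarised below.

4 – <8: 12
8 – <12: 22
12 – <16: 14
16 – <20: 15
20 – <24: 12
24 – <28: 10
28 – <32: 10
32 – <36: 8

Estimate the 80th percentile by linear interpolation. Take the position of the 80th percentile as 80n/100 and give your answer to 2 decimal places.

26.96

Cumulative frequencies: 12, 34, 48, 63, 75, 85, 95, 103
n = 103; position = 80n/100 = 82.4.
This falls in the class 24 – <28: L = 24, F = 75, f = 10, h = 4.
80th percentile ≈ 24 + ((82.4 − 75) / 10) × 4 = 26.9600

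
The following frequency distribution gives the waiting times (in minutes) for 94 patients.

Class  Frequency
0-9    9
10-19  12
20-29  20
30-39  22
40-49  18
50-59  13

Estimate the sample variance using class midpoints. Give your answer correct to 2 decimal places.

Midpoints: 4.5, 14.5, 24.5, 34.5, 44.5, 54.5
n = 94, Σfm = 2973, mean = 31.6277
Σfm² = 115153.5
Σf(m − x̄)² = Σfm² − (Σfm)²/n = 115153.5 − 2973²/94 = 21124.4681
Sample variance = 21124.4681 / 93 = 227.1448

227.14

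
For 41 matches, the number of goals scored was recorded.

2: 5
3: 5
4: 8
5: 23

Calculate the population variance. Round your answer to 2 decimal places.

Values: 2, 3, 4, 5
n = 41, Σfx = 172, mean = 4.1951
Σfx² = 768
Σf(x − x̄)² = Σfx² − (Σfx)²/n = 768 − 172²/41 = 46.4390
Population variance = 46.4390 / 41 = 1.1327

1.13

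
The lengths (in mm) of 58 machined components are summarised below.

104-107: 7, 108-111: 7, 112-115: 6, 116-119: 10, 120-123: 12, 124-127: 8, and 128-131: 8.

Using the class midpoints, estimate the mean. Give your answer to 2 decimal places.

118.26

Midpoints: 105.5, 109.5, 113.5, 117.5, 121.5, 125.5, 129.5
Σfm = 7×105.5 + 7×109.5 + 6×113.5 + 10×117.5 + 12×121.5 + 8×125.5 + 8×129.5 = 6859
n = Σf = 58
Mean = 6859 / 58 = 118.2586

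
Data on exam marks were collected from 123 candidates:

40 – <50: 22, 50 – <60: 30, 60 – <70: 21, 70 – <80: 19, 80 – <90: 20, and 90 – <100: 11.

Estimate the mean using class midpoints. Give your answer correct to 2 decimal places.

Midpoints: 45, 55, 65, 75, 85, 95
Σfm = 22×45 + 30×55 + 21×65 + 19×75 + 20×85 + 11×95 = 8175
n = Σf = 123
Mean = 8175 / 123 = 66.4634

66.46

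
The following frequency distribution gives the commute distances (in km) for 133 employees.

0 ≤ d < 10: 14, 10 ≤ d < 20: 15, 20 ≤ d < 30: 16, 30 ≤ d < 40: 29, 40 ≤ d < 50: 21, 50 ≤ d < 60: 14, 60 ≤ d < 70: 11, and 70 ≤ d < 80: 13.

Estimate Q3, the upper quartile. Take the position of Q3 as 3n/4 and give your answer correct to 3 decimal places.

53.393

Cumulative frequencies: 14, 29, 45, 74, 95, 109, 120, 133
n = 133; position = 3n/4 = 99.75.
This falls in the class 50 ≤ d < 60: L = 50, F = 95, f = 14, h = 10.
Upper quartile ≈ 50 + ((99.75 − 95) / 14) × 10 = 53.3929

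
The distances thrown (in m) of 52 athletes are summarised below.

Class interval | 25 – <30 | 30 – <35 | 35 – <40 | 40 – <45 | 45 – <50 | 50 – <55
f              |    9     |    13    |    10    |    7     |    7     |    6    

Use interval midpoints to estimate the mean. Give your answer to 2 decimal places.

Midpoints: 27.5, 32.5, 37.5, 42.5, 47.5, 52.5
Σfm = 9×27.5 + 13×32.5 + 10×37.5 + 7×42.5 + 7×47.5 + 6×52.5 = 1990
n = Σf = 52
Mean = 1990 / 52 = 38.2692

38.27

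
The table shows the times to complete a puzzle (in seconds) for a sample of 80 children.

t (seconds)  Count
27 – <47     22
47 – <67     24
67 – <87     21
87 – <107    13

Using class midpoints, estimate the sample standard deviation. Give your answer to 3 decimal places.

21.011

Midpoints: 37, 57, 77, 97
n = 80, Σfm = 5060, mean = 63.2500
Σfm² = 354920
Σf(m − x̄)² = Σfm² − (Σfm)²/n = 354920 − 5060²/80 = 34875.0000
Sample variance = 34875.0000 / 79 = 441.4557
Standard deviation = √441.4557 = 21.0108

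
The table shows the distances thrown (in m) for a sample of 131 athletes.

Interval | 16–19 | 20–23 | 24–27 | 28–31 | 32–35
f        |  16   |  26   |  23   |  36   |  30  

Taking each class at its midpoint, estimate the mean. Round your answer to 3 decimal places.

26.660

Midpoints: 17.5, 21.5, 25.5, 29.5, 33.5
Σfm = 16×17.5 + 26×21.5 + 23×25.5 + 36×29.5 + 30×33.5 = 3492.5
n = Σf = 131
Mean = 3492.5 / 131 = 26.6603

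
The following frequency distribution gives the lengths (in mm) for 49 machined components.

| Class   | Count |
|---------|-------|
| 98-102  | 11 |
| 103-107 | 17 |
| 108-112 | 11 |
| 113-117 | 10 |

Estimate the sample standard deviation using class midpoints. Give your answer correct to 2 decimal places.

5.30

Midpoints: 100, 105, 110, 115
n = 49, Σfm = 5245, mean = 107.0408
Σfm² = 562775
Σf(m − x̄)² = Σfm² − (Σfm)²/n = 562775 − 5245²/49 = 1345.9184
Sample variance = 1345.9184 / 48 = 28.0400
Standard deviation = √28.0400 = 5.2953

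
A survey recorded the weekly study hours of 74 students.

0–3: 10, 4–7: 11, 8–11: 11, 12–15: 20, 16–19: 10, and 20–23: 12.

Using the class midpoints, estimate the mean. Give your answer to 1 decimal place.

Midpoints: 1.5, 5.5, 9.5, 13.5, 17.5, 21.5
Σfm = 10×1.5 + 11×5.5 + 11×9.5 + 20×13.5 + 10×17.5 + 12×21.5 = 883
n = Σf = 74
Mean = 883 / 74 = 11.9324

11.9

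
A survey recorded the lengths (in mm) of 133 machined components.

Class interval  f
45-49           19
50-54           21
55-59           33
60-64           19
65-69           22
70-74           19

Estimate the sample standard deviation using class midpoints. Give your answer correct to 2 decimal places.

8.11

Midpoints: 47, 52, 57, 62, 67, 72
n = 133, Σfm = 7886, mean = 59.2932
Σfm² = 476262
Σf(m − x̄)² = Σfm² − (Σfm)²/n = 476262 − 7886²/133 = 8675.5639
Sample variance = 8675.5639 / 132 = 65.7240
Standard deviation = √65.7240 = 8.1070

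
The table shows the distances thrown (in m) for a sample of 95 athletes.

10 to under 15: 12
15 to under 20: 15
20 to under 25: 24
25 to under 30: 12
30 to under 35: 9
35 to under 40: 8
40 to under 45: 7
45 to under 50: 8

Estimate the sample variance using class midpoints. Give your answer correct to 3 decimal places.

Midpoints: 12.5, 17.5, 22.5, 27.5, 32.5, 37.5, 42.5, 47.5
n = 95, Σfm = 2552.5, mean = 26.8684
Σfm² = 79143.75
Σf(m − x̄)² = Σfm² − (Σfm)²/n = 79143.75 − 2552.5²/95 = 10562.1053
Sample variance = 10562.1053 / 94 = 112.3628

112.363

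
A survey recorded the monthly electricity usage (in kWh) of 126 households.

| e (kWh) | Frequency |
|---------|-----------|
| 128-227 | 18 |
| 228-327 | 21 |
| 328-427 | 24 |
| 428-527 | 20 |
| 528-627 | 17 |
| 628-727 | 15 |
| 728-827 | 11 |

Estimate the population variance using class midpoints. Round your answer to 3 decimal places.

Midpoints: 177.5, 277.5, 377.5, 477.5, 577.5, 677.5, 777.5
n = 126, Σfm = 56165, mean = 445.7540
Σfm² = 29368787.5
Σf(m − x̄)² = Σfm² − (Σfm)²/n = 29368787.5 − 56165²/126 = 4333015.8730
Population variance = 4333015.8730 / 126 = 34389.0149

34389.015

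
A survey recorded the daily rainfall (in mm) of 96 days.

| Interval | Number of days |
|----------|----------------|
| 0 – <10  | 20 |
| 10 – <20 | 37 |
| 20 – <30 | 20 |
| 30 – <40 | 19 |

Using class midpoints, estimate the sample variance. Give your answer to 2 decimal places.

Midpoints: 5, 15, 25, 35
n = 96, Σfm = 1820, mean = 18.9583
Σfm² = 44600
Σf(m − x̄)² = Σfm² − (Σfm)²/n = 44600 − 1820²/96 = 10095.8333
Sample variance = 10095.8333 / 95 = 106.2719

106.27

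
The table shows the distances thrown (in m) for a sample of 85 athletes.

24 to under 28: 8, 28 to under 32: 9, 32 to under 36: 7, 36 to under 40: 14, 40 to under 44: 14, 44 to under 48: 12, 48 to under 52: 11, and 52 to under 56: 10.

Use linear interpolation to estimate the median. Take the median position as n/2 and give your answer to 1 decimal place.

41.3

Cumulative frequencies: 8, 17, 24, 38, 52, 64, 75, 85
n = 85; position = n/2 = 42.5.
This falls in the class 40 to under 44: L = 40, F = 38, f = 14, h = 4.
Median ≈ 40 + ((42.5 − 38) / 14) × 4 = 41.2857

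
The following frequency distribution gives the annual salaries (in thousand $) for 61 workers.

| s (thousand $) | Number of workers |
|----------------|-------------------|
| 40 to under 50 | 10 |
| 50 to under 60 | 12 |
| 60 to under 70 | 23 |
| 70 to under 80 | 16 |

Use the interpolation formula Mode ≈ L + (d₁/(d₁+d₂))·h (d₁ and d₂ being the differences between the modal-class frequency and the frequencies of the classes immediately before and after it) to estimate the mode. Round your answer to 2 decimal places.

66.11

Modal class: 60 to under 70 (highest frequency 23).
d₁ = 23 − 12 = 11, d₂ = 23 − 16 = 7
Mode ≈ 60 + (11/(11+7)) × 10 = 60 + 6.1111 = 66.1111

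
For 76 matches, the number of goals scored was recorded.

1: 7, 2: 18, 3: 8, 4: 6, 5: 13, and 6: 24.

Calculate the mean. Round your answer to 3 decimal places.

Values: 1, 2, 3, 4, 5, 6
Σfx = 7×1 + 18×2 + 8×3 + 6×4 + 13×5 + 24×6 = 300
n = Σf = 76
Mean = 300 / 76 = 3.9474

3.947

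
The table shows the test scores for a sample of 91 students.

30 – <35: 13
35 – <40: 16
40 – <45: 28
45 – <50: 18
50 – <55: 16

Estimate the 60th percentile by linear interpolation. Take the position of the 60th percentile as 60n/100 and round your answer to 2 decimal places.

44.57

Cumulative frequencies: 13, 29, 57, 75, 91
n = 91; position = 60n/100 = 54.6.
This falls in the class 40 – <45: L = 40, F = 29, f = 28, h = 5.
60th percentile ≈ 40 + ((54.6 − 29) / 28) × 5 = 44.5714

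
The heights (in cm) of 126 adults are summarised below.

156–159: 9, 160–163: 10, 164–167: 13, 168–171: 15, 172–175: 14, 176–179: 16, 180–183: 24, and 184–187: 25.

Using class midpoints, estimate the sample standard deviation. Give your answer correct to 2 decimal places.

Midpoints: 157.5, 161.5, 165.5, 169.5, 173.5, 177.5, 181.5, 185.5
n = 126, Σfm = 21989, mean = 174.5159
Σfm² = 3847507.5
Σf(m − x̄)² = Σfm² − (Σfm)²/n = 3847507.5 − 21989²/126 = 10077.9683
Sample variance = 10077.9683 / 125 = 80.6237
Standard deviation = √80.6237 = 8.9791

8.98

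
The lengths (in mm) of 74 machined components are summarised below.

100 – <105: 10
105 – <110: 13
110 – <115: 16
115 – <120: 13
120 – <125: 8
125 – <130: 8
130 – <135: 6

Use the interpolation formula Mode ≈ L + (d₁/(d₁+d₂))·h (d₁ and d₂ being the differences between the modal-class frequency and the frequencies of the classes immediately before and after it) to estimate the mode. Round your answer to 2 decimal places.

Modal class: 110 – <115 (highest frequency 16).
d₁ = 16 − 13 = 3, d₂ = 16 − 13 = 3
Mode ≈ 110 + (3/(3+3)) × 5 = 110 + 2.5000 = 112.5000

112.50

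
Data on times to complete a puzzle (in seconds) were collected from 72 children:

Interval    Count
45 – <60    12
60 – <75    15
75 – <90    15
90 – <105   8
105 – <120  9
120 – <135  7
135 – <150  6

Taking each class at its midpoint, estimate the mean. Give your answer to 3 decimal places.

89.167

Midpoints: 52.5, 67.5, 82.5, 97.5, 112.5, 127.5, 142.5
Σfm = 12×52.5 + 15×67.5 + 15×82.5 + 8×97.5 + 9×112.5 + 7×127.5 + 6×142.5 = 6420
n = Σf = 72
Mean = 6420 / 72 = 89.1667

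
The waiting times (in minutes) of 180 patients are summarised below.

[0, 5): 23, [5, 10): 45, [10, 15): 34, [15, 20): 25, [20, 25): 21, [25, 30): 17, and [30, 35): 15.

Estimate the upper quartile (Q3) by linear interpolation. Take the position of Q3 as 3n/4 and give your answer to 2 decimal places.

21.90

Cumulative frequencies: 23, 68, 102, 127, 148, 165, 180
n = 180; position = 3n/4 = 135.
This falls in the class [20, 25): L = 20, F = 127, f = 21, h = 5.
Upper quartile ≈ 20 + ((135 − 127) / 21) × 5 = 21.9048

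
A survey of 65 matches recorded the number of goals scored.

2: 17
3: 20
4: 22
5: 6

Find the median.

3

Cumulative frequencies: 17, 37, 59, 65
n = 65, so the median is the value in position (n+1)/2 = 33.
Position 33 falls at value 3.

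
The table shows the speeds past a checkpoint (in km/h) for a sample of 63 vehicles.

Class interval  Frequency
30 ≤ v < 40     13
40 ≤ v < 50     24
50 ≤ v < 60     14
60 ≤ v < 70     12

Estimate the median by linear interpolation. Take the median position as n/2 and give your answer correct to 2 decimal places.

47.71

Cumulative frequencies: 13, 37, 51, 63
n = 63; position = n/2 = 31.5.
This falls in the class 40 ≤ v < 50: L = 40, F = 13, f = 24, h = 10.
Median ≈ 40 + ((31.5 − 13) / 24) × 10 = 47.7083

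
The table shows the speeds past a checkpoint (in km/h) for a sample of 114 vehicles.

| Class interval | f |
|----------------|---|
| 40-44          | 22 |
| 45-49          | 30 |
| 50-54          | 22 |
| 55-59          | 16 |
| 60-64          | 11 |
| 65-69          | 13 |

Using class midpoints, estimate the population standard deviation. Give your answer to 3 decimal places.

Midpoints: 42, 47, 52, 57, 62, 67
n = 114, Σfm = 5943, mean = 52.1316
Σfm² = 317191
Σf(m − x̄)² = Σfm² − (Σfm)²/n = 317191 − 5943²/114 = 7373.0263
Population variance = 7373.0263 / 114 = 64.6757
Standard deviation = √64.6757 = 8.0421

8.042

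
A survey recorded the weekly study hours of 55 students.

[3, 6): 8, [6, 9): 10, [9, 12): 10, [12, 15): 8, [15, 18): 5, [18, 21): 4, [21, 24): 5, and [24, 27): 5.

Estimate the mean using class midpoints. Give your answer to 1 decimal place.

Midpoints: 4.5, 7.5, 10.5, 13.5, 16.5, 19.5, 22.5, 25.5
Σfm = 8×4.5 + 10×7.5 + 10×10.5 + 8×13.5 + 5×16.5 + 4×19.5 + 5×22.5 + 5×25.5 = 724.5
n = Σf = 55
Mean = 724.5 / 55 = 13.1727

13.2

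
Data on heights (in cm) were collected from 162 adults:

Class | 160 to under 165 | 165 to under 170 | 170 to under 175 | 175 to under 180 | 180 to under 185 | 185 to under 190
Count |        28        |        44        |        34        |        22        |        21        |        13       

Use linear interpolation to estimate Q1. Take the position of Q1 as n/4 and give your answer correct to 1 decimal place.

Cumulative frequencies: 28, 72, 106, 128, 149, 162
n = 162; position = n/4 = 40.5.
This falls in the class 165 to under 170: L = 165, F = 28, f = 44, h = 5.
Lower quartile ≈ 165 + ((40.5 − 28) / 44) × 5 = 166.4205

166.4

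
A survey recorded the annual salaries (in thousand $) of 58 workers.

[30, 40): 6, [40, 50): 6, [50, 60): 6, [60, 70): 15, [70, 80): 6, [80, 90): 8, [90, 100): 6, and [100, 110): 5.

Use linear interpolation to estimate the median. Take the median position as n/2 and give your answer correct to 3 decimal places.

67.333

Cumulative frequencies: 6, 12, 18, 33, 39, 47, 53, 58
n = 58; position = n/2 = 29.
This falls in the class [60, 70): L = 60, F = 18, f = 15, h = 10.
Median ≈ 60 + ((29 − 18) / 15) × 10 = 67.3333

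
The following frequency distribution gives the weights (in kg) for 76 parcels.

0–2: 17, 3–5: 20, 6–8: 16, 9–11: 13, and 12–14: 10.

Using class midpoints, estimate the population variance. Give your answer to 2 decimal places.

Midpoints: 1, 4, 7, 10, 13
n = 76, Σfm = 469, mean = 6.1711
Σfm² = 4111
Σf(m − x̄)² = Σfm² − (Σfm)²/n = 4111 − 469²/76 = 1216.7763
Population variance = 1216.7763 / 76 = 16.0102

16.01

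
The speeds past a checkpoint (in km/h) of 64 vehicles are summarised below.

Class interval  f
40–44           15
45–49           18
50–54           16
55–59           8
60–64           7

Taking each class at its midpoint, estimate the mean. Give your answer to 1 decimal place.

50.0

Midpoints: 42, 47, 52, 57, 62
Σfm = 15×42 + 18×47 + 16×52 + 8×57 + 7×62 = 3198
n = Σf = 64
Mean = 3198 / 64 = 49.9688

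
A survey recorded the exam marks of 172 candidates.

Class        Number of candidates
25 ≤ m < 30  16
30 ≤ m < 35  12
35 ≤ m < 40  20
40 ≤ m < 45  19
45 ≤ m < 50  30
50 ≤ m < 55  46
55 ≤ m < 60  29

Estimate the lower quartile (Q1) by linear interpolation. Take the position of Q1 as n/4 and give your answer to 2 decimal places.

Cumulative frequencies: 16, 28, 48, 67, 97, 143, 172
n = 172; position = n/4 = 43.
This falls in the class 35 ≤ m < 40: L = 35, F = 28, f = 20, h = 5.
Lower quartile ≈ 35 + ((43 − 28) / 20) × 5 = 38.7500

38.75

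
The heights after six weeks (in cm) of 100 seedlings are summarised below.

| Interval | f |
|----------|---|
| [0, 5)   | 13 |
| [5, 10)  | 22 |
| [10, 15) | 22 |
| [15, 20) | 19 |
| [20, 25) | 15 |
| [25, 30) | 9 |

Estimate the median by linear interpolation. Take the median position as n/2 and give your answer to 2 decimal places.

13.41

Cumulative frequencies: 13, 35, 57, 76, 91, 100
n = 100; position = n/2 = 50.
This falls in the class [10, 15): L = 10, F = 35, f = 22, h = 5.
Median ≈ 10 + ((50 − 35) / 22) × 5 = 13.4091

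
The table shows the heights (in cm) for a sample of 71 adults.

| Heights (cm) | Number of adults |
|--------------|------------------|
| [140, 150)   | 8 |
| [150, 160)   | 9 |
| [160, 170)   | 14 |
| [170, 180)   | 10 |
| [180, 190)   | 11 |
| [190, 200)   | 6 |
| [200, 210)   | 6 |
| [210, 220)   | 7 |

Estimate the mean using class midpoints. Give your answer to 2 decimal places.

176.83

Midpoints: 145, 155, 165, 175, 185, 195, 205, 215
Σfm = 8×145 + 9×155 + 14×165 + 10×175 + 11×185 + 6×195 + 6×205 + 7×215 = 12555
n = Σf = 71
Mean = 12555 / 71 = 176.8310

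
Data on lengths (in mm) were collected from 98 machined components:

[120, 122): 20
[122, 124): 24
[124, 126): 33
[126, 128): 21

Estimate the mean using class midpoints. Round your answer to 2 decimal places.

Midpoints: 121, 123, 125, 127
Σfm = 20×121 + 24×123 + 33×125 + 21×127 = 12164
n = Σf = 98
Mean = 12164 / 98 = 124.1224

124.12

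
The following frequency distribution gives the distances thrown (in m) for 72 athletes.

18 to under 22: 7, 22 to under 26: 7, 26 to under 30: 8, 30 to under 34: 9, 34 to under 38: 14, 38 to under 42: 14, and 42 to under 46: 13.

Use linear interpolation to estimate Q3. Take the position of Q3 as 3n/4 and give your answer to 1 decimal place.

Cumulative frequencies: 7, 14, 22, 31, 45, 59, 72
n = 72; position = 3n/4 = 54.
This falls in the class 38 to under 42: L = 38, F = 45, f = 14, h = 4.
Upper quartile ≈ 38 + ((54 − 45) / 14) × 4 = 40.5714

40.6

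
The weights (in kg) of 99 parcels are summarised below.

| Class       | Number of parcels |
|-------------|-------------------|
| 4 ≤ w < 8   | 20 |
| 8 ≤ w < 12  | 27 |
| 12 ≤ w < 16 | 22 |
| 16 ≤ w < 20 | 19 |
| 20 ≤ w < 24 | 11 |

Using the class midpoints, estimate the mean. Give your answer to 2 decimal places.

Midpoints: 6, 10, 14, 18, 22
Σfm = 20×6 + 27×10 + 22×14 + 19×18 + 11×22 = 1282
n = Σf = 99
Mean = 1282 / 99 = 12.9495

12.95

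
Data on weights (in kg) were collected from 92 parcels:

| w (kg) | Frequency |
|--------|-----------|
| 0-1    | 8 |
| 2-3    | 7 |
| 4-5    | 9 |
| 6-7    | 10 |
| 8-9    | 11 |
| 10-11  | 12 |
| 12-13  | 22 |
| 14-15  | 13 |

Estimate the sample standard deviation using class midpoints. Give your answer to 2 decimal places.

Midpoints: 0.5, 2.5, 4.5, 6.5, 8.5, 10.5, 12.5, 14.5
n = 92, Σfm = 810, mean = 8.8043
Σfm² = 8939
Σf(m − x̄)² = Σfm² − (Σfm)²/n = 8939 − 810²/92 = 1807.4783
Sample variance = 1807.4783 / 91 = 19.8624
Standard deviation = √19.8624 = 4.4567

4.46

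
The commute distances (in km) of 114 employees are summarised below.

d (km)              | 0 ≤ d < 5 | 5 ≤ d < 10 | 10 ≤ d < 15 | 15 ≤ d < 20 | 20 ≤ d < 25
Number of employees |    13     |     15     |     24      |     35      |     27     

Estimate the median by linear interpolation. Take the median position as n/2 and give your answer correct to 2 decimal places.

15.71

Cumulative frequencies: 13, 28, 52, 87, 114
n = 114; position = n/2 = 57.
This falls in the class 15 ≤ d < 20: L = 15, F = 52, f = 35, h = 5.
Median ≈ 15 + ((57 − 52) / 35) × 5 = 15.7143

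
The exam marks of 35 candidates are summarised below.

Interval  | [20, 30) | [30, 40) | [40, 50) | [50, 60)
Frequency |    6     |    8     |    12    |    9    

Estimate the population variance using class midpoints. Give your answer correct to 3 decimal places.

107.265

Midpoints: 25, 35, 45, 55
n = 35, Σfm = 1465, mean = 41.8571
Σfm² = 65075
Σf(m − x̄)² = Σfm² − (Σfm)²/n = 65075 − 1465²/35 = 3754.2857
Population variance = 3754.2857 / 35 = 107.2653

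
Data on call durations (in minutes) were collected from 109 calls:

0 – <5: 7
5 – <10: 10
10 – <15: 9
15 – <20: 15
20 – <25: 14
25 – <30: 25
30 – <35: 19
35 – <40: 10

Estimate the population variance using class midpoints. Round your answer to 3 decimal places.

101.826

Midpoints: 2.5, 7.5, 12.5, 17.5, 22.5, 27.5, 32.5, 37.5
n = 109, Σfm = 2462.5, mean = 22.5917
Σfm² = 66731.25
Σf(m − x̄)² = Σfm² − (Σfm)²/n = 66731.25 − 2462.5²/109 = 11099.0826
Population variance = 11099.0826 / 109 = 101.8264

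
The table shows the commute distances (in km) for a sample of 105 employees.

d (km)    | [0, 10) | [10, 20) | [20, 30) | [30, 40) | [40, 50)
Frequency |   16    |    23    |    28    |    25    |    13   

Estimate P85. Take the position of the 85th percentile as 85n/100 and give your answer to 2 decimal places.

Cumulative frequencies: 16, 39, 67, 92, 105
n = 105; position = 85n/100 = 89.25.
This falls in the class [30, 40): L = 30, F = 67, f = 25, h = 10.
85th percentile ≈ 30 + ((89.25 − 67) / 25) × 10 = 38.9000

38.90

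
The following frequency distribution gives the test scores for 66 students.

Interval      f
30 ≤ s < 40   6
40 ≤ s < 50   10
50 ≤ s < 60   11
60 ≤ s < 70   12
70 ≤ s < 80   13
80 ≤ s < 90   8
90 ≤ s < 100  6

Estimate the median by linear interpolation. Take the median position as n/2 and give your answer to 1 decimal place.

65.0

Cumulative frequencies: 6, 16, 27, 39, 52, 60, 66
n = 66; position = n/2 = 33.
This falls in the class 60 ≤ s < 70: L = 60, F = 27, f = 12, h = 10.
Median ≈ 60 + ((33 − 27) / 12) × 10 = 65.0000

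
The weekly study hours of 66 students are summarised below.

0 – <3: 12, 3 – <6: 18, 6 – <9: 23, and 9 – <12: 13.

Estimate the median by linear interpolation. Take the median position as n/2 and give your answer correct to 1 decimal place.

6.4

Cumulative frequencies: 12, 30, 53, 66
n = 66; position = n/2 = 33.
This falls in the class 6 – <9: L = 6, F = 30, f = 23, h = 3.
Median ≈ 6 + ((33 − 30) / 23) × 3 = 6.3913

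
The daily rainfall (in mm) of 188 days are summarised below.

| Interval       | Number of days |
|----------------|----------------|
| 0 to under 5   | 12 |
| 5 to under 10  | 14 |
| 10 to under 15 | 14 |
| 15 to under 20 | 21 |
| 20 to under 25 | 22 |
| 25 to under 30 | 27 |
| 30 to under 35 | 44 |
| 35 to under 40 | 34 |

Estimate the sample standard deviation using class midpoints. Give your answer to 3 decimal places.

Midpoints: 2.5, 7.5, 12.5, 17.5, 22.5, 27.5, 32.5, 37.5
n = 188, Σfm = 4620, mean = 24.5745
Σfm² = 135325
Σf(m − x̄)² = Σfm² − (Σfm)²/n = 135325 − 4620²/188 = 21790.9574
Sample variance = 21790.9574 / 187 = 116.5292
Standard deviation = √116.5292 = 10.7949

10.795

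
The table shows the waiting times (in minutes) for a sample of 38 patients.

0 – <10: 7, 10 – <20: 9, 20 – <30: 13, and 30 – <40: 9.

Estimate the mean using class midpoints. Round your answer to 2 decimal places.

21.32

Midpoints: 5, 15, 25, 35
Σfm = 7×5 + 9×15 + 13×25 + 9×35 = 810
n = Σf = 38
Mean = 810 / 38 = 21.3158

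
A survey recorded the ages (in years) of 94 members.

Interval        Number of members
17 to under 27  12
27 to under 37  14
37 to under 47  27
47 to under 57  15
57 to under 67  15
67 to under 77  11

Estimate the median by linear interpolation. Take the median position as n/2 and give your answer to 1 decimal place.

Cumulative frequencies: 12, 26, 53, 68, 83, 94
n = 94; position = n/2 = 47.
This falls in the class 37 to under 47: L = 37, F = 26, f = 27, h = 10.
Median ≈ 37 + ((47 − 26) / 27) × 10 = 44.7778

44.8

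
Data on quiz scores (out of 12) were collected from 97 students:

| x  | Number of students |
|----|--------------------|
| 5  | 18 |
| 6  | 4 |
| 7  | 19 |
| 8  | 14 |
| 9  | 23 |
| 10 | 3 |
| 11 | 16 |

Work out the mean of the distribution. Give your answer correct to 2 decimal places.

Values: 5, 6, 7, 8, 9, 10, 11
Σfx = 18×5 + 4×6 + 19×7 + 14×8 + 23×9 + 3×10 + 16×11 = 772
n = Σf = 97
Mean = 772 / 97 = 7.9588

7.96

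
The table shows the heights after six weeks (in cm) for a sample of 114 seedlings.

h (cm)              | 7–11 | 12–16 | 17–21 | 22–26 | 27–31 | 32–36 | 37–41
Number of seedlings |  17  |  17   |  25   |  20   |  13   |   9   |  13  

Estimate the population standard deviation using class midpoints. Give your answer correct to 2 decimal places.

9.34

Midpoints: 9, 14, 19, 24, 29, 34, 39
n = 114, Σfm = 2536, mean = 22.2456
Σfm² = 66364
Σf(m − x̄)² = Σfm² − (Σfm)²/n = 66364 − 2536²/114 = 9949.1228
Population variance = 9949.1228 / 114 = 87.2730
Standard deviation = √87.2730 = 9.3420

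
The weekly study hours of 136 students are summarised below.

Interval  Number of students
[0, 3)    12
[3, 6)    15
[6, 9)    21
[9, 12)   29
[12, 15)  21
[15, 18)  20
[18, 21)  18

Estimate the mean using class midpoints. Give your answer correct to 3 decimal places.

11.118

Midpoints: 1.5, 4.5, 7.5, 10.5, 13.5, 16.5, 19.5
Σfm = 12×1.5 + 15×4.5 + 21×7.5 + 29×10.5 + 21×13.5 + 20×16.5 + 18×19.5 = 1512
n = Σf = 136
Mean = 1512 / 136 = 11.1176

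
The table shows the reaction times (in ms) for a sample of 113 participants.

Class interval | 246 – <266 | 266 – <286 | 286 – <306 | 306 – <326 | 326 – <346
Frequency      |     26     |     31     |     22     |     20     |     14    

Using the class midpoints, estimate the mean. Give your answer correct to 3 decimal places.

289.805

Midpoints: 256, 276, 296, 316, 336
Σfm = 26×256 + 31×276 + 22×296 + 20×316 + 14×336 = 32748
n = Σf = 113
Mean = 32748 / 113 = 289.8053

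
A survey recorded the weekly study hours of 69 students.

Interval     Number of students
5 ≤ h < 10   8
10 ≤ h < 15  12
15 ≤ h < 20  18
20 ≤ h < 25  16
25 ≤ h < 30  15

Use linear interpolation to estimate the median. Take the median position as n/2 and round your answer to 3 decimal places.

19.028

Cumulative frequencies: 8, 20, 38, 54, 69
n = 69; position = n/2 = 34.5.
This falls in the class 15 ≤ h < 20: L = 15, F = 20, f = 18, h = 5.
Median ≈ 15 + ((34.5 − 20) / 18) × 5 = 19.0278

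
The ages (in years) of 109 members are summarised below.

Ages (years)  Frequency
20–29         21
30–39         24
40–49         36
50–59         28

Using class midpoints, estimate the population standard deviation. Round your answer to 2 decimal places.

10.61

Midpoints: 24.5, 34.5, 44.5, 54.5
n = 109, Σfm = 4470.5, mean = 41.0138
Σfm² = 195627.25
Σf(m − x̄)² = Σfm² − (Σfm)²/n = 195627.25 − 4470.5²/109 = 12275.2294
Population variance = 12275.2294 / 109 = 112.6168
Standard deviation = √112.6168 = 10.6121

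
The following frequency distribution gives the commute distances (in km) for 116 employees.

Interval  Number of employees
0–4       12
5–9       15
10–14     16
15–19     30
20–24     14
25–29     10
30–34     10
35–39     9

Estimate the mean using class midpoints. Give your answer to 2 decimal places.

17.78

Midpoints: 2, 7, 12, 17, 22, 27, 32, 37
Σfm = 12×2 + 15×7 + 16×12 + 30×17 + 14×22 + 10×27 + 10×32 + 9×37 = 2062
n = Σf = 116
Mean = 2062 / 116 = 17.7759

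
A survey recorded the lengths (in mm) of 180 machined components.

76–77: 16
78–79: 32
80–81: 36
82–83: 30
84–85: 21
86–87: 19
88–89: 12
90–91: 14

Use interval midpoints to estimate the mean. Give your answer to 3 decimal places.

82.533

Midpoints: 76.5, 78.5, 80.5, 82.5, 84.5, 86.5, 88.5, 90.5
Σfm = 16×76.5 + 32×78.5 + 36×80.5 + 30×82.5 + 21×84.5 + 19×86.5 + 12×88.5 + 14×90.5 = 14856
n = Σf = 180
Mean = 14856 / 180 = 82.5333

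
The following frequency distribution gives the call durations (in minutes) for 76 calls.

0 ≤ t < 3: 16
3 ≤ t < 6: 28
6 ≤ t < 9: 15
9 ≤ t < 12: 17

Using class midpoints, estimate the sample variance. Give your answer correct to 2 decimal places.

Midpoints: 1.5, 4.5, 7.5, 10.5
n = 76, Σfm = 441, mean = 5.8026
Σfm² = 3321
Σf(m − x̄)² = Σfm² − (Σfm)²/n = 3321 − 441²/76 = 762.0395
Sample variance = 762.0395 / 75 = 10.1605

10.16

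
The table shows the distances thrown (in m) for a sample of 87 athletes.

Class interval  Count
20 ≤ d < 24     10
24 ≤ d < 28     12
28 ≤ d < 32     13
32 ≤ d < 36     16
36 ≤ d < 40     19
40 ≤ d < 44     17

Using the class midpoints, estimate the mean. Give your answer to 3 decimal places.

33.356

Midpoints: 22, 26, 30, 34, 38, 42
Σfm = 10×22 + 12×26 + 13×30 + 16×34 + 19×38 + 17×42 = 2902
n = Σf = 87
Mean = 2902 / 87 = 33.3563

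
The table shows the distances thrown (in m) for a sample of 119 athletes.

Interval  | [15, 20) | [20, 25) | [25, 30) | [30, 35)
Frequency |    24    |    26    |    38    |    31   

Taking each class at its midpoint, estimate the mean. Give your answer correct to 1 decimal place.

Midpoints: 17.5, 22.5, 27.5, 32.5
Σfm = 24×17.5 + 26×22.5 + 38×27.5 + 31×32.5 = 3057.5
n = Σf = 119
Mean = 3057.5 / 119 = 25.6933

25.7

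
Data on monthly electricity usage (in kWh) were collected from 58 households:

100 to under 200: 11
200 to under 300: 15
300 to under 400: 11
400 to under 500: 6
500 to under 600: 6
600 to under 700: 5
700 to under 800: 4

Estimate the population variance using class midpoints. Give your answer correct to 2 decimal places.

33709.87

Midpoints: 150, 250, 350, 450, 550, 650, 750
n = 58, Σfm = 21500, mean = 370.6897
Σfm² = 9925000
Σf(m − x̄)² = Σfm² − (Σfm)²/n = 9925000 − 21500²/58 = 1955172.4138
Population variance = 1955172.4138 / 58 = 33709.8692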